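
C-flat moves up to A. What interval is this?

Counting letters C–D–E–F–G–A gives a sixth.
Cb→A = 10 semitones, 1 wider than the major sixth (9), so augmented.

augmented sixth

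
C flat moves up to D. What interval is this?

augmented second

Counting letters C–D gives a second.
Cb→D = 3 semitones, 1 wider than the major second (2), so augmented.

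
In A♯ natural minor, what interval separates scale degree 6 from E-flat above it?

diminished seventh

Scale degree 6 of A# natural minor is F#.
F# up to Eb: letters F→E make it a seventh; 9 semitones makes it diminished.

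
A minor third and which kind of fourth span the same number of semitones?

doubly diminished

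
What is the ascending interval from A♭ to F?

major sixth

Counting letters A–B–C–D–E–F gives a sixth.
Ab→F = 9 semitones, exactly the major sixth.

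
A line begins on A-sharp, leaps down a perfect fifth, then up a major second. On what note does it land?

A perfect fifth down from A# is D# (letter D, 7 semitones down).
A major second up from D# is E# (letter E, 2 semitones up).

E#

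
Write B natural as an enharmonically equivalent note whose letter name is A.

B is pitch class 11. The letter A alone is pitch class 9.
To reach pitch class 11 from A requires an offset of +2 semitones, i.e. double sharp: A##.

A##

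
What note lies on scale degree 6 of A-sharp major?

The A# major scale runs A# B# C## D# E# F## G##.
Degree 6 is F##.

F##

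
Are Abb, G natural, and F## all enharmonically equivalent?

Abb is pitch class 7; G is pitch class 7; F## is pitch class 7.
All spellings map to pitch class 7, so they are enharmonically equivalent.

Yes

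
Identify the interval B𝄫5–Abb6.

minor seventh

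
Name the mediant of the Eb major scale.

The Eb major scale runs Eb F G Ab Bb C D.
Degree 3 is G.

G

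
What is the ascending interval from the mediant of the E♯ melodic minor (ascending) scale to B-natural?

minor third

The mediant of E# melodic minor (ascending) is G#.
G# up to B: letters G→B make it a third; 3 semitones makes it minor.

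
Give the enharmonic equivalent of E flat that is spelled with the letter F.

Eb is pitch class 3. The letter F alone is pitch class 5.
To reach pitch class 3 from F requires an offset of -2 semitones, i.e. double flat: Fbb.

Fbb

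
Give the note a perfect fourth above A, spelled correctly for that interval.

D

A fourth above A lands on the letter D.
A perfect fourth spans 5 semitones, so A moves to pitch class 2. On the letter D that is D.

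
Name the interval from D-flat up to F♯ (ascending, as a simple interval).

augmented third

Counting letters D–E–F gives a third.
Db→F# = 5 semitones, 1 wider than the major third (4), so augmented.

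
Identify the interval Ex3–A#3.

diminished fourth

Counting letters E–F–G–A gives a fourth.
E##→A# = 4 semitones, 1 narrower than the perfect fourth (5), so diminished.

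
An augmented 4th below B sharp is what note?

B down a perfect fourth is F#, so the target letter is F.
From B#, an augmented fourth is 6 semitones down: F#.

F#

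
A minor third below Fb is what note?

Db

F down a major third is Db, so the target letter is D.
From Fb, a minor third is 3 semitones down: Db.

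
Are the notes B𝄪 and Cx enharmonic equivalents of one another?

Two spellings are enharmonically equivalent only if they share a pitch class.
Here B## → 1, C## → 2; 1 ≠ 2, so they are not.

No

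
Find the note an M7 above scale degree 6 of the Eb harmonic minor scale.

Scale degree 6 of Eb harmonic minor is Cb.
A major seventh (11 semitones) above Cb lands on the letter B, giving Bb.

Bb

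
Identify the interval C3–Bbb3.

The letter names run C→B, a span of 6 letter steps, so the interval is some kind of seventh.
C to Bbb is 9 semitones. A major seventh is 11, so 9 makes it diminished.

diminished seventh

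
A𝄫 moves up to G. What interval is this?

Counting letters A–B–C–D–E–F–G gives a seventh.
Abb→G = 12 semitones, 1 wider than the major seventh (11), so augmented.

augmented seventh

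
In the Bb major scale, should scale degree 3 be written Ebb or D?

D

Each scale degree takes a distinct letter name. Degree 3 of a scale on B must use the letter D.
D and Ebb are enharmonically the same pitch, but only D uses the letter D, so it is the correct spelling here.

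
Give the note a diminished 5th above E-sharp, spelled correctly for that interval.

B

E up a perfect fifth is B, so the target letter is B.
From E#, a diminished fifth is 6 semitones up: B.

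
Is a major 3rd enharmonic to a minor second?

No

A major third spans 4 semitones; a minor second spans 1.
The spans differ, so they are not enharmonic equivalents.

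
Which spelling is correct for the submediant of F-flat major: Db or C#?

Each scale degree takes a distinct letter name. Degree 6 of a scale on F must use the letter D.
Db and C# are enharmonically the same pitch, but only Db uses the letter D, so it is the correct spelling here.

Db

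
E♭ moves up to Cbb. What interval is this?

diminished sixth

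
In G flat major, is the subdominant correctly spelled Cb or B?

Cb

Each scale degree takes a distinct letter name. Degree 4 of a scale on G must use the letter C.
Cb and B are enharmonically the same pitch, but only Cb uses the letter C, so it is the correct spelling here.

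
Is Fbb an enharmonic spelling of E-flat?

Yes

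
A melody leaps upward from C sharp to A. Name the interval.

The letter names run C→A, a span of 5 letter steps, so the interval is some kind of sixth.
C# to A is 8 semitones. A major sixth is 9, so 8 makes it minor.

minor sixth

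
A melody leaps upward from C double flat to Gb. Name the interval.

Counting letters C–D–E–F–G gives a fifth.
Cbb→Gb = 8 semitones, 1 wider than the perfect fifth (7), so augmented.

augmented fifth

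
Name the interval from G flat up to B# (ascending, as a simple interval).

Counting letters G–A–B gives a third.
Gb→B# = 6 semitones, 2 wider than the major third (4), so doubly augmented.

doubly augmented third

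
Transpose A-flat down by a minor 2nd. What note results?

G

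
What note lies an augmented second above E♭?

A second above E lands on the letter F.
An augmented second spans 3 semitones, so Eb moves to pitch class 6. On the letter F that is F#.

F#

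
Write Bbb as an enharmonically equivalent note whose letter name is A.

Plain A sits at the same pitch as Bbb, so on the letter A the same pitch needs a natural: A.

A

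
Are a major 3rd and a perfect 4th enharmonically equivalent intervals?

A major third spans 4 semitones; a perfect fourth spans 5.
The spans differ, so they are not enharmonic equivalents.

No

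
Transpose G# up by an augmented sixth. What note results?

E##

G up a major sixth is E, so the target letter is E.
From G#, an augmented sixth is 10 semitones up: E##.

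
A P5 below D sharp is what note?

A fifth below D lands on the letter G.
A perfect fifth spans 7 semitones, so D# moves to pitch class 8. On the letter G that is G#.

G#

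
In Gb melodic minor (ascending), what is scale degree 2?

Ab

Degree 2 takes the letter 1 step above G, which is A.
In melodic minor (ascending), degree 2 sits 2 semitones above the tonic. Gb + 2 semitones is pitch class 8, spelled on A as Ab.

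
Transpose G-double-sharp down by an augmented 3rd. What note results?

E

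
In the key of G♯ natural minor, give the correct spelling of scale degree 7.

F#

Degree 7 takes the letter 6 steps above G, which is F.
In natural minor, degree 7 sits 10 semitones above the tonic. G# + 10 semitones is pitch class 6, spelled on F as F#.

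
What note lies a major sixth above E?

C#

A sixth above E lands on the letter C.
A major sixth spans 9 semitones, so E moves to pitch class 1. On the letter C that is C#.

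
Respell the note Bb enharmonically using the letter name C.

Cbb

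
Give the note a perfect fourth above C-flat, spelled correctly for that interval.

Fb

A fourth above C lands on the letter F.
A perfect fourth spans 5 semitones, so Cb moves to pitch class 4. On the letter F that is Fb.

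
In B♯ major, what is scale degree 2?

C##

The B# major scale runs B# C## D## E# F## G## A##.
Degree 2 is C##.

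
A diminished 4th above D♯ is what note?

D up a perfect fourth is G, so the target letter is G.
From D#, a diminished fourth is 4 semitones up: G.

G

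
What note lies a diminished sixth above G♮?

A sixth above G lands on the letter E.
A diminished sixth spans 7 semitones, so G moves to pitch class 2. On the letter E that is Ebb.

Ebb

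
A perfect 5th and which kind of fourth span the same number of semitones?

doubly augmented

A perfect fifth spans 7 semitones.
A fourth spanning 7 semitones is doubly augmented (the perfect fourth is 5).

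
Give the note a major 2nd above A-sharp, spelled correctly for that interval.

A second above A lands on the letter B.
A major second spans 2 semitones, so A# moves to pitch class 0. On the letter B that is B#.

B#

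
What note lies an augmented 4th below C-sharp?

G

C down a perfect fourth is G, so the target letter is G.
From C#, an augmented fourth is 6 semitones down: G.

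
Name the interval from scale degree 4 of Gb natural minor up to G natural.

Scale degree 4 of Gb natural minor is Cb.
Cb up to G: letters C→G make it a fifth; 8 semitones makes it augmented.

augmented fifth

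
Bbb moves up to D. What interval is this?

augmented third

Counting letters B–C–D gives a third.
Bbb→D = 5 semitones, 1 wider than the major third (4), so augmented.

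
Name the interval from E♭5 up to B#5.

doubly augmented fifth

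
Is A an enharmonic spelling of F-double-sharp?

No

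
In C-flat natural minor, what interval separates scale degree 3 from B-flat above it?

augmented fifth

Scale degree 3 of Cb natural minor is Ebb.
Ebb up to Bb: letters E→B make it a fifth; 8 semitones makes it augmented.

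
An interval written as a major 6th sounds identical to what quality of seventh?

diminished

A major sixth spans 9 semitones.
A seventh spanning 9 semitones is diminished (the major seventh is 11).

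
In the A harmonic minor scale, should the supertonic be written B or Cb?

B

Each scale degree takes a distinct letter name. Degree 2 of a scale on A must use the letter B.
B and Cb are enharmonically the same pitch, but only B uses the letter B, so it is the correct spelling here.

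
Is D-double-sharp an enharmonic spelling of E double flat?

No

Two spellings are enharmonically equivalent only if they share a pitch class.
Here D## → 4, Ebb → 2; 2 ≠ 4, so they are not.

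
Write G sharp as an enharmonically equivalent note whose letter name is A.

Plain A sits 1 semitone above G#, so on the letter A the same pitch needs a flat: Ab.

Ab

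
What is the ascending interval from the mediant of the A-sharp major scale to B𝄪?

The mediant of A# major is C##.
C## up to B##: letters C→B make it a seventh; 11 semitones makes it major.

major seventh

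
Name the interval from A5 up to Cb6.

diminished third

The letter names run A→C, a span of 2 letter steps, so the interval is some kind of third.
A to Cb is 2 semitones. A major third is 4, so 2 makes it diminished.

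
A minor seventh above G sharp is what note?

F#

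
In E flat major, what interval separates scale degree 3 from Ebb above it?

Scale degree 3 of Eb major is G.
G up to Ebb: letters G→E make it a sixth; 7 semitones makes it diminished.

diminished sixth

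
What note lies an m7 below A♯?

A seventh below A lands on the letter B.
A minor seventh spans 10 semitones, so A# moves to pitch class 0. On the letter B that is B#.

B#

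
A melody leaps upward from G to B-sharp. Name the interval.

Counting letters G–A–B gives a third.
G→B# = 5 semitones, 1 wider than the major third (4), so augmented.

augmented third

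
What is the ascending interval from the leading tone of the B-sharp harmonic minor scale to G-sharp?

diminished seventh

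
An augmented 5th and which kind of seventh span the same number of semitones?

doubly diminished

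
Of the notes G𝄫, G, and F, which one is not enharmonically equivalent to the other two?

In 12-tone equal temperament, enharmonic equivalents share a pitch class. Gbb is pitch class 5; G is pitch class 7; F is pitch class 5.
Gbb and F share pitch class 5, while G is pitch class 7.

G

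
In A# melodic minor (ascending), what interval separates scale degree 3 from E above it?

minor third

Scale degree 3 of A# melodic minor (ascending) is C#.
C# up to E: letters C→E make it a third; 3 semitones makes it minor.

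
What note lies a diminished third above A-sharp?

C

A third above A lands on the letter C.
A diminished third spans 2 semitones, so A# moves to pitch class 0. On the letter C that is C.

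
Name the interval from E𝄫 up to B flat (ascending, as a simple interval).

Counting letters E–F–G–A–B gives a fifth.
Ebb→Bb = 8 semitones, 1 wider than the perfect fifth (7), so augmented.

augmented fifth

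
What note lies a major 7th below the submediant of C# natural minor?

Bb

The submediant of C# natural minor is A.
A major seventh (11 semitones) below A lands on the letter B, giving Bb.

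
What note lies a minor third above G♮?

Bb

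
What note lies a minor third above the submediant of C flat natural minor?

Cbb

The submediant of Cb natural minor is Abb.
A minor third (3 semitones) above Abb lands on the letter C, giving Cbb.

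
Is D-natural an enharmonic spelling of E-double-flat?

Yes

D = pitch class 2 and Ebb = pitch class 2 — the same pitch class, so they are enharmonic equivalents.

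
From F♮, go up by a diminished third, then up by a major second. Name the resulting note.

A diminished third up from F is Abb (letter A, 2 semitones up).
A major second up from Abb is Bbb (letter B, 2 semitones up).

Bbb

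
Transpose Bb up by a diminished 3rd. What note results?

A third above B lands on the letter D.
A diminished third spans 2 semitones, so Bb moves to pitch class 0. On the letter D that is Dbb.

Dbb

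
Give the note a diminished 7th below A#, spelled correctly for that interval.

B##

A down a major seventh is Bb, so the target letter is B.
From A#, a diminished seventh is 9 semitones down: B##.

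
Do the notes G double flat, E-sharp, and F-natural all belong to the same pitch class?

Gbb is pitch class 5; E# is pitch class 5; F is pitch class 5.
All spellings map to pitch class 5, so they are enharmonically equivalent.

Yes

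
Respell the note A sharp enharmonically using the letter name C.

Cbb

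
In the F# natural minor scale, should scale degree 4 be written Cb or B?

B

Each scale degree takes a distinct letter name. Degree 4 of a scale on F must use the letter B.
B and Cb are enharmonically the same pitch, but only B uses the letter B, so it is the correct spelling here.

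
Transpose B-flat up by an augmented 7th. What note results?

A#

A seventh above B lands on the letter A.
An augmented seventh spans 12 semitones, so Bb moves to pitch class 10. On the letter A that is A#.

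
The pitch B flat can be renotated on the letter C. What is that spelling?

Cbb

Plain C sits 2 semitones above Bb, so on the letter C the same pitch needs a double flat: Cbb.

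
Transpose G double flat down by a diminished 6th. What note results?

Bb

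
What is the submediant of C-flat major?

Ab

The Cb major scale runs Cb Db Eb Fb Gb Ab Bb.
Degree 6 is Ab.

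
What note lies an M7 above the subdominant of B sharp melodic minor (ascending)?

The subdominant of B# melodic minor (ascending) is E#.
A major seventh (11 semitones) above E# lands on the letter D, giving D##.

D##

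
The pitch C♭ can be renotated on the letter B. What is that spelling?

B

Plain B sits at the same pitch as Cb, so on the letter B the same pitch needs a natural: B.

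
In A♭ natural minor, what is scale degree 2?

Bb

Degree 2 takes the letter 1 step above A, which is B.
In natural minor, degree 2 sits 2 semitones above the tonic. Ab + 2 semitones is pitch class 10, spelled on B as Bb.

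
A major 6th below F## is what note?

A#

F down a major sixth is Ab, so the target letter is A.
From F##, a major sixth is 9 semitones down: A#.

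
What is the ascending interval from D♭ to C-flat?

minor seventh

Counting letters D–E–F–G–A–B–C gives a seventh.
Db→Cb = 10 semitones, 1 narrower than the major seventh (11), so minor.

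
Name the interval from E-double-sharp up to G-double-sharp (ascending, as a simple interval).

The letter names run E→G, a span of 2 letter steps, so the interval is some kind of third.
E## to G## is 3 semitones. A major third is 4, so 3 makes it minor.

minor third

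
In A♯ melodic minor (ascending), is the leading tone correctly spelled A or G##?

Each scale degree takes a distinct letter name. Degree 7 of a scale on A must use the letter G.
G## and A are enharmonically the same pitch, but only G## uses the letter G, so it is the correct spelling here.

G##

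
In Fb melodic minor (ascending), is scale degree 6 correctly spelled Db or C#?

Each scale degree takes a distinct letter name. Degree 6 of a scale on F must use the letter D.
Db and C# are enharmonically the same pitch, but only Db uses the letter D, so it is the correct spelling here.

Db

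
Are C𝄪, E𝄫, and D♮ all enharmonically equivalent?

Yes

C## is pitch class 2; Ebb is pitch class 2; D is pitch class 2.
All spellings map to pitch class 2, so they are enharmonically equivalent.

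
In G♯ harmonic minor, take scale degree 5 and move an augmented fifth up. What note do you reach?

Scale degree 5 of G# harmonic minor is D#.
An augmented fifth (8 semitones) above D# lands on the letter A, giving A##.

A##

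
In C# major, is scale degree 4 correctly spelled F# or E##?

Each scale degree takes a distinct letter name. Degree 4 of a scale on C must use the letter F.
F# and E## are enharmonically the same pitch, but only F# uses the letter F, so it is the correct spelling here.

F#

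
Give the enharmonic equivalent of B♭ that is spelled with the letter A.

Plain A sits 1 semitone below Bb, so on the letter A the same pitch needs a sharp: A#.

A#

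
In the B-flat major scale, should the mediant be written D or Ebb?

D

Each scale degree takes a distinct letter name. Degree 3 of a scale on B must use the letter D.
D and Ebb are enharmonically the same pitch, but only D uses the letter D, so it is the correct spelling here.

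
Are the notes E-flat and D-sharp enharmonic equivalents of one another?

Yes

Eb is pitch class 3; D# is pitch class 3.
All spellings map to pitch class 3, so they are enharmonically equivalent.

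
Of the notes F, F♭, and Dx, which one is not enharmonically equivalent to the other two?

F

In 12-tone equal temperament, enharmonic equivalents share a pitch class. F is pitch class 5; Fb is pitch class 4; D## is pitch class 4.
Fb and D## share pitch class 4, while F is pitch class 5.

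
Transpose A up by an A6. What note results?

A sixth above A lands on the letter F.
An augmented sixth spans 10 semitones, so A moves to pitch class 7. On the letter F that is F##.

F##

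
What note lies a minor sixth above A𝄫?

A up a major sixth is F#, so the target letter is F.
From Abb, a minor sixth is 8 semitones up: Fbb.

Fbb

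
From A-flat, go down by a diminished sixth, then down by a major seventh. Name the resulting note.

D

A diminished sixth down from Ab is C# (letter C, 7 semitones down).
A major seventh down from C# is D (letter D, 11 semitones down).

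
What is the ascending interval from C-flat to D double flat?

minor second

The letter names run C→D, a span of 1 letter step, so the interval is some kind of second.
Cb to Dbb is 1 semitone. A major second is 2, so 1 makes it minor.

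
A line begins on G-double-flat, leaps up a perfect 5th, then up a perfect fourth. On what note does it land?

A perfect fifth up from Gbb is Dbb (letter D, 7 semitones up).
A perfect fourth up from Dbb is Gbb (letter G, 5 semitones up).

Gbb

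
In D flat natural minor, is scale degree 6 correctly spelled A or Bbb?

Each scale degree takes a distinct letter name. Degree 6 of a scale on D must use the letter B.
Bbb and A are enharmonically the same pitch, but only Bbb uses the letter B, so it is the correct spelling here.

Bbb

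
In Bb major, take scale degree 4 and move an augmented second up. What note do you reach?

F#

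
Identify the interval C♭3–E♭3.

major third

The letter names run C→E, a span of 2 letter steps, so the interval is some kind of third.
Cb to Eb is 4 semitones. A major third is 4, so 4 makes it major.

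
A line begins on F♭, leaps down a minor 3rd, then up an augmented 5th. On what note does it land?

A minor third down from Fb is Db (letter D, 3 semitones down).
An augmented fifth up from Db is A (letter A, 8 semitones up).

A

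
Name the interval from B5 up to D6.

minor third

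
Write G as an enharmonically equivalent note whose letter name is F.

F##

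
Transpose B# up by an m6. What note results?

G#

B up a major sixth is G#, so the target letter is G.
From B#, a minor sixth is 8 semitones up: G#.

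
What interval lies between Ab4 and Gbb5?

diminished seventh

Counting letters A–B–C–D–E–F–G gives a seventh.
Ab→Gbb = 9 semitones, 2 narrower than the major seventh (11), so diminished.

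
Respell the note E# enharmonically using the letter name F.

F

Plain F sits at the same pitch as E#, so on the letter F the same pitch needs a natural: F.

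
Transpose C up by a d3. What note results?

Ebb

C up a major third is E, so the target letter is E.
From C, a diminished third is 2 semitones up: Ebb.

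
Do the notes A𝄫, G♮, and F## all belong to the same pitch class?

Abb is pitch class 7; G is pitch class 7; F## is pitch class 7.
All spellings map to pitch class 7, so they are enharmonically equivalent.

Yes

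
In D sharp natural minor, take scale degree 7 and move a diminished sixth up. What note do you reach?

Ab

Scale degree 7 of D# natural minor is C#.
A diminished sixth (7 semitones) above C# lands on the letter A, giving Ab.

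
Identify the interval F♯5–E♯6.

The letter names run F→E, a span of 6 letter steps, so the interval is some kind of seventh.
F# to E# is 11 semitones. A major seventh is 11, so 11 makes it major.

major seventh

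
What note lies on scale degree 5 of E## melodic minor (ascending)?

B##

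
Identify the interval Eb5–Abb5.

diminished fourth

The letter names run E→A, a span of 3 letter steps, so the interval is some kind of fourth.
Eb to Abb is 4 semitones. A perfect fourth is 5, so 4 makes it diminished.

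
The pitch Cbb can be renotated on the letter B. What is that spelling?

Bb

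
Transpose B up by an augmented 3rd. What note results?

B up a major third is D#, so the target letter is D.
From B, an augmented third is 5 semitones up: D##.

D##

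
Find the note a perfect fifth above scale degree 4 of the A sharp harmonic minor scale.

A#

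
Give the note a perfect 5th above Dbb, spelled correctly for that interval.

Abb

A fifth above D lands on the letter A.
A perfect fifth spans 7 semitones, so Dbb moves to pitch class 7. On the letter A that is Abb.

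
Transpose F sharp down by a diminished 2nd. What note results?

F down a major second is Eb, so the target letter is E.
From F#, a diminished second is 0 semitones down: E##.

E##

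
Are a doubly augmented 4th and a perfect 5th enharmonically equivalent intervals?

Yes

A doubly augmented fourth spans 7 semitones; a perfect fifth spans 7.
They are enharmonically equivalent.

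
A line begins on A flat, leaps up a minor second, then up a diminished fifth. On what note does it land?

A minor second up from Ab is Bbb (letter B, 1 semitone up).
A diminished fifth up from Bbb is Fbb (letter F, 6 semitones up).

Fbb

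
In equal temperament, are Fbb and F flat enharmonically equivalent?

No

Two spellings are enharmonically equivalent only if they share a pitch class.
Here Fbb → 3, Fb → 4; 3 ≠ 4, so they are not.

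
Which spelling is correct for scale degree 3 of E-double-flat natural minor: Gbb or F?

Each scale degree takes a distinct letter name. Degree 3 of a scale on E must use the letter G.
Gbb and F are enharmonically the same pitch, but only Gbb uses the letter G, so it is the correct spelling here.

Gbb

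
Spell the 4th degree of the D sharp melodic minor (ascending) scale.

The D# melodic minor (ascending) scale runs D# E# F# G# A# B# C##.
Degree 4 is G#.

G#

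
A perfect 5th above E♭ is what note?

Bb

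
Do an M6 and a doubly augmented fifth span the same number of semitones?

Yes

A major sixth spans 9 semitones; a doubly augmented fifth spans 9.
They are enharmonically equivalent.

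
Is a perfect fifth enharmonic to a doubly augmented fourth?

Yes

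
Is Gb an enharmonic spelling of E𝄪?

Gb = pitch class 6 and E## = pitch class 6 — the same pitch class, so they are enharmonic equivalents.

Yes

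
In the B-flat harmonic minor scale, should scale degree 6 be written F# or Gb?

Gb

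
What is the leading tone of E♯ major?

D##

Degree 7 takes the letter 6 steps above E, which is D.
In major, degree 7 sits 11 semitones above the tonic. E# + 11 semitones is pitch class 4, spelled on D as D##.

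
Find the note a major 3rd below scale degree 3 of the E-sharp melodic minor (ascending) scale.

E

Scale degree 3 of E# melodic minor (ascending) is G#.
A major third (4 semitones) below G# lands on the letter E, giving E.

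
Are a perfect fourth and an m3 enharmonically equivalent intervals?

A perfect fourth spans 5 semitones; a minor third spans 3.
The spans differ, so they are not enharmonic equivalents.

No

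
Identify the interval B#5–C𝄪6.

major second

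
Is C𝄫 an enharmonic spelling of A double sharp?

Cbb is pitch class 10; A## is pitch class 11.
The pitch classes differ (10 vs. 11), so they are not enharmonic equivalents.

No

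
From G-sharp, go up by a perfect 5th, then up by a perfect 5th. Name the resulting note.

A#

A perfect fifth up from G# is D# (letter D, 7 semitones up).
A perfect fifth up from D# is A# (letter A, 7 semitones up).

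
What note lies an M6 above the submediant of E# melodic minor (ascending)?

The submediant of E# melodic minor (ascending) is C##.
A major sixth (9 semitones) above C## lands on the letter A, giving A##.

A##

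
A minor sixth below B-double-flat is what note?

Db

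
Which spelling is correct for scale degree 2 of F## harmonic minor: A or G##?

Each scale degree takes a distinct letter name. Degree 2 of a scale on F must use the letter G.
G## and A are enharmonically the same pitch, but only G## uses the letter G, so it is the correct spelling here.

G##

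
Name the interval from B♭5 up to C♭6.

minor second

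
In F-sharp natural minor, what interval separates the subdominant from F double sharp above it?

augmented fifth

The subdominant of F# natural minor is B.
B up to F##: letters B→F make it a fifth; 8 semitones makes it augmented.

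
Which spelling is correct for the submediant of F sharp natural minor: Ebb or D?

D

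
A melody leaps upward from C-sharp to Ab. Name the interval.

The letter names run C→A, a span of 5 letter steps, so the interval is some kind of sixth.
C# to Ab is 7 semitones. A major sixth is 9, so 7 makes it diminished.

diminished sixth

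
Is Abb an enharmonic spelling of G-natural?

Yes

Abb is pitch class 7; G is pitch class 7.
All spellings map to pitch class 7, so they are enharmonically equivalent.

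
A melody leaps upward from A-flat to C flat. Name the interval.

The letter names run A→C, a span of 2 letter steps, so the interval is some kind of third.
Ab to Cb is 3 semitones. A major third is 4, so 3 makes it minor.

minor third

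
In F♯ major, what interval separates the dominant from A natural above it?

minor sixth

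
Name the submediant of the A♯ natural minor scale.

F#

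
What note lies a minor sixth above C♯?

A

A sixth above C lands on the letter A.
A minor sixth spans 8 semitones, so C# moves to pitch class 9. On the letter A that is A.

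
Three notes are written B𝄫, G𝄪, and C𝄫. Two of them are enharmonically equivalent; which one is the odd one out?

Cbb

In 12-tone equal temperament, enharmonic equivalents share a pitch class. Bbb is pitch class 9; G## is pitch class 9; Cbb is pitch class 10.
Bbb and G## share pitch class 9, while Cbb is pitch class 10.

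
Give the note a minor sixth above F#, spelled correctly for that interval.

A sixth above F lands on the letter D.
A minor sixth spans 8 semitones, so F# moves to pitch class 2. On the letter D that is D.

D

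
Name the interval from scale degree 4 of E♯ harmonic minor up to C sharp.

Scale degree 4 of E# harmonic minor is A#.
A# up to C#: letters A→C make it a third; 3 semitones makes it minor.

minor third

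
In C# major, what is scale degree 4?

The C# major scale runs C# D# E# F# G# A# B#.
Degree 4 is F#.

F#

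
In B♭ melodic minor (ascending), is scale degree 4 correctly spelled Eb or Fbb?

Each scale degree takes a distinct letter name. Degree 4 of a scale on B must use the letter E.
Eb and Fbb are enharmonically the same pitch, but only Eb uses the letter E, so it is the correct spelling here.

Eb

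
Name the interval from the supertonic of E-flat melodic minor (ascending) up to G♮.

The supertonic of Eb melodic minor (ascending) is F.
F up to G: letters F→G make it a second; 2 semitones makes it major.

major second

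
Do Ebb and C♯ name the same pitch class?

Two spellings are enharmonically equivalent only if they share a pitch class.
Here Ebb → 2, C# → 1; 1 ≠ 2, so they are not.

No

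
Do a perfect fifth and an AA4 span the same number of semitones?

A perfect fifth spans 7 semitones; a doubly augmented fourth spans 7.
They are enharmonically equivalent.

Yes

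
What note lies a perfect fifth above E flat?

Bb

A fifth above E lands on the letter B.
A perfect fifth spans 7 semitones, so Eb moves to pitch class 10. On the letter B that is Bb.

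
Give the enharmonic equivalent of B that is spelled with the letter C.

Cb

B is pitch class 11. The letter C alone is pitch class 0.
To reach pitch class 11 from C requires an offset of -1 semitone, i.e. flat: Cb.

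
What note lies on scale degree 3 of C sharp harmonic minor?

Degree 3 takes the letter 2 steps above C, which is E.
In harmonic minor, degree 3 sits 3 semitones above the tonic. C# + 3 semitones is pitch class 4, spelled on E as E.

E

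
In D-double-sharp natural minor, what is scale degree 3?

The D## natural minor scale runs D## E## F## G## A## B# C##.
Degree 3 is F##.

F##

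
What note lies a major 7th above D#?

C##

A seventh above D lands on the letter C.
A major seventh spans 11 semitones, so D# moves to pitch class 2. On the letter C that is C##.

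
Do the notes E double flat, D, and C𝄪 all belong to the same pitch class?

Yes

Ebb = pitch class 2 and D = pitch class 2 and C## = pitch class 2 — the same pitch class, so they are enharmonic equivalents.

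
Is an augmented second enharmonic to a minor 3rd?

An augmented second spans 3 semitones; a minor third spans 3.
They are enharmonically equivalent.

Yes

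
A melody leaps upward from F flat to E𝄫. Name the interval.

Counting letters F–G–A–B–C–D–E gives a seventh.
Fb→Ebb = 10 semitones, 1 narrower than the major seventh (11), so minor.

minor seventh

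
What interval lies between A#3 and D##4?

augmented fourth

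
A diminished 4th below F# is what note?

F down a perfect fourth is C, so the target letter is C.
From F#, a diminished fourth is 4 semitones down: C##.

C##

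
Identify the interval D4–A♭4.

diminished fifth

Counting letters D–E–F–G–A gives a fifth.
D→Ab = 6 semitones, 1 narrower than the perfect fifth (7), so diminished.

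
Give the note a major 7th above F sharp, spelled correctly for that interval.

F up a major seventh is E, so the target letter is E.
From F#, a major seventh is 11 semitones up: E#.

E#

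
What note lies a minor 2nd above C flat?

A second above C lands on the letter D.
A minor second spans 1 semitone, so Cb moves to pitch class 0. On the letter D that is Dbb.

Dbb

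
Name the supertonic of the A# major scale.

B#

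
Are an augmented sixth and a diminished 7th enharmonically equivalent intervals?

No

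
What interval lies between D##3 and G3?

The letter names run D→G, a span of 3 letter steps, so the interval is some kind of fourth.
D## to G is 3 semitones. A perfect fourth is 5, so 3 makes it doubly diminished.

doubly diminished fourth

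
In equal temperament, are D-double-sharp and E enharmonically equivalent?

Yes

D## is pitch class 4; E is pitch class 4.
All spellings map to pitch class 4, so they are enharmonically equivalent.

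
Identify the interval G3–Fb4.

Counting letters G–A–B–C–D–E–F gives a seventh.
G→Fb = 9 semitones, 2 narrower than the major seventh (11), so diminished.

diminished seventh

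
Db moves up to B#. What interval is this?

doubly augmented sixth

Counting letters D–E–F–G–A–B gives a sixth.
Db→B# = 11 semitones, 2 wider than the major sixth (9), so doubly augmented.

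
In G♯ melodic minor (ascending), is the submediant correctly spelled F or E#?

Each scale degree takes a distinct letter name. Degree 6 of a scale on G must use the letter E.
E# and F are enharmonically the same pitch, but only E# uses the letter E, so it is the correct spelling here.

E#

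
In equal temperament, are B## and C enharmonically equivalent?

No

Two spellings are enharmonically equivalent only if they share a pitch class.
Here B## → 1, C → 0; 0 ≠ 1, so they are not.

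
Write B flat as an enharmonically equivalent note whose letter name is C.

Plain C sits 2 semitones above Bb, so on the letter C the same pitch needs a double flat: Cbb.

Cbb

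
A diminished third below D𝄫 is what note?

Bb

D down a major third is Bb, so the target letter is B.
From Dbb, a diminished third is 2 semitones down: Bb.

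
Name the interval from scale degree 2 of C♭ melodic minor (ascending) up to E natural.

Scale degree 2 of Cb melodic minor (ascending) is Db.
Db up to E: letters D→E make it a second; 3 semitones makes it augmented.

augmented second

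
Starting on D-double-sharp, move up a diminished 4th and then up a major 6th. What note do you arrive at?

A diminished fourth up from D## is G# (letter G, 4 semitones up).
A major sixth up from G# is E# (letter E, 9 semitones up).

E#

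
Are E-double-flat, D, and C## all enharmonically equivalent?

Yes

Ebb is pitch class 2; D is pitch class 2; C## is pitch class 2.
All spellings map to pitch class 2, so they are enharmonically equivalent.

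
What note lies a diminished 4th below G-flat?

D

G down a perfect fourth is D, so the target letter is D.
From Gb, a diminished fourth is 4 semitones down: D.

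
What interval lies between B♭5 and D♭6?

Counting letters B–C–D gives a third.
Bb→Db = 3 semitones, 1 narrower than the major third (4), so minor.

minor third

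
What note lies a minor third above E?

A third above E lands on the letter G.
A minor third spans 3 semitones, so E moves to pitch class 7. On the letter G that is G.

G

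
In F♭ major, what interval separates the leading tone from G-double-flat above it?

The leading tone of Fb major is Eb.
Eb up to Gbb: letters E→G make it a third; 2 semitones makes it diminished.

diminished third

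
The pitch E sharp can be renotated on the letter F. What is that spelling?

F

Plain F sits at the same pitch as E#, so on the letter F the same pitch needs a natural: F.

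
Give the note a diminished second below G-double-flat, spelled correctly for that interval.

F

A second below G lands on the letter F.
A diminished second spans 0 semitones, so Gbb moves to pitch class 5. On the letter F that is F.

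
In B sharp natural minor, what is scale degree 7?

A#

The B# natural minor scale runs B# C## D# E# F## G# A#.
Degree 7 is A#.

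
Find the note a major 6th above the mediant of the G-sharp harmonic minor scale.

G#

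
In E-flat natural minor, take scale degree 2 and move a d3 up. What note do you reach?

Abb

Scale degree 2 of Eb natural minor is F.
A diminished third (2 semitones) above F lands on the letter A, giving Abb.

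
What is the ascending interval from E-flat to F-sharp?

The letter names run E→F, a span of 1 letter step, so the interval is some kind of second.
Eb to F# is 3 semitones. A major second is 2, so 3 makes it augmented.

augmented second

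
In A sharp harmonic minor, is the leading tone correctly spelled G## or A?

G##

Each scale degree takes a distinct letter name. Degree 7 of a scale on A must use the letter G.
G## and A are enharmonically the same pitch, but only G## uses the letter G, so it is the correct spelling here.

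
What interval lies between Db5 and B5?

Counting letters D–E–F–G–A–B gives a sixth.
Db→B = 10 semitones, 1 wider than the major sixth (9), so augmented.

augmented sixth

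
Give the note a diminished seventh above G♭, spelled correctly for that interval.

Fbb

G up a major seventh is F#, so the target letter is F.
From Gb, a diminished seventh is 9 semitones up: Fbb.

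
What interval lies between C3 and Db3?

minor second

Counting letters C–D gives a second.
C→Db = 1 semitone, 1 narrower than the major second (2), so minor.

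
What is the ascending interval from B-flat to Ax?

Counting letters B–C–D–E–F–G–A gives a seventh.
Bb→A## = 13 semitones, 2 wider than the major seventh (11), so doubly augmented.

doubly augmented seventh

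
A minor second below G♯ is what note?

F##

A second below G lands on the letter F.
A minor second spans 1 semitone, so G# moves to pitch class 7. On the letter F that is F##.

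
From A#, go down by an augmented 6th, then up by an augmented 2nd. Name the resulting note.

D#

An augmented sixth down from A# is C (letter C, 10 semitones down).
An augmented second up from C is D# (letter D, 3 semitones up).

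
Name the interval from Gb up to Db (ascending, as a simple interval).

The letter names run G→D, a span of 4 letter steps, so the interval is some kind of fifth.
Gb to Db is 7 semitones. A perfect fifth is 7, so 7 makes it perfect.

perfect fifth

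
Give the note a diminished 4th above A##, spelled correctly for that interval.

A fourth above A lands on the letter D.
A diminished fourth spans 4 semitones, so A## moves to pitch class 3. On the letter D that is D#.

D#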